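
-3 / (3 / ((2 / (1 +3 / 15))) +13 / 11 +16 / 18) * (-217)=322245 / 1916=168.19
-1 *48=-48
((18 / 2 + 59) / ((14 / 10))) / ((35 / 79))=5372 / 49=109.63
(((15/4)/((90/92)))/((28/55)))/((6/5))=6325/1008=6.27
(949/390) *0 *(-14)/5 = 0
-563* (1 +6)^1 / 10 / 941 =-0.42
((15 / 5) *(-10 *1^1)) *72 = -2160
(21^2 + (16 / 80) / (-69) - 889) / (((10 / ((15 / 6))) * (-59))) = 154561 / 81420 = 1.90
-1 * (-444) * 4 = 1776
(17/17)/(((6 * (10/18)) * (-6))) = -1/20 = -0.05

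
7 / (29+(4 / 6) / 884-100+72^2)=9282 / 6779839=0.00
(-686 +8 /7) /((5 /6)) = -28764 /35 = -821.83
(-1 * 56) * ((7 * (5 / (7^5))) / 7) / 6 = -20 / 7203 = -0.00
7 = 7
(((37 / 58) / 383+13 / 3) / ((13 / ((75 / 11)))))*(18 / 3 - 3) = 1969725 / 288782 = 6.82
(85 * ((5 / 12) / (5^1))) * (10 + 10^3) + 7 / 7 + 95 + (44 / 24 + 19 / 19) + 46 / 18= 65300 / 9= 7255.56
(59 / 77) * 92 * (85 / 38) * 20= 4613800 / 1463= 3153.66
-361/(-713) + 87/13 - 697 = -689.80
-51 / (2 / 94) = -2397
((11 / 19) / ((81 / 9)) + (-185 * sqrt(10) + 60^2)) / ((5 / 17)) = 10465387 / 855 - 629 * sqrt(10) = 10251.15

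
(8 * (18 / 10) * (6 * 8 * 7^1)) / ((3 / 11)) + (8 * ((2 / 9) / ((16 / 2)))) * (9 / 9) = 798346 / 45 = 17741.02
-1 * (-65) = 65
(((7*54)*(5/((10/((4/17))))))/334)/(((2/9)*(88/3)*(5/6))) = 0.02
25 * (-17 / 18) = -425 / 18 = -23.61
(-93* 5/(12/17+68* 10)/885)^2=277729/466144831504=0.00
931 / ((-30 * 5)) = -931 / 150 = -6.21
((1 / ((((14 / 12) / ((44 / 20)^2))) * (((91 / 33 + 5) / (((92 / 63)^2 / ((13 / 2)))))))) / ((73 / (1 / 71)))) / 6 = 704099 / 124799383800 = 0.00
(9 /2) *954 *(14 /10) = 30051 /5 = 6010.20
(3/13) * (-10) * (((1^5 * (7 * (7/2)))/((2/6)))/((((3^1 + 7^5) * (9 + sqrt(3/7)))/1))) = -9261/8216728 + 147 * sqrt(21)/8216728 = -0.00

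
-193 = -193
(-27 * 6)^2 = 26244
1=1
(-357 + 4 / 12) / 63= -1070 / 189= -5.66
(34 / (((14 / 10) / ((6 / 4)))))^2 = 65025 / 49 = 1327.04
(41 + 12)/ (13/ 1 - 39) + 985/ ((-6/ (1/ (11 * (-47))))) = -34699/ 20163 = -1.72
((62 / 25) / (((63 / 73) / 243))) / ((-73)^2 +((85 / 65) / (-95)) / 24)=724413456 / 5528304005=0.13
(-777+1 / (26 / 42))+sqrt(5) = -10080 / 13+sqrt(5) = -773.15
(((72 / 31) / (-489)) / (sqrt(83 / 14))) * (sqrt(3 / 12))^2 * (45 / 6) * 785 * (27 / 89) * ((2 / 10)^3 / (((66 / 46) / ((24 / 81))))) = -0.00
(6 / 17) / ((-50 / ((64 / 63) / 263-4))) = 66212 / 2347275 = 0.03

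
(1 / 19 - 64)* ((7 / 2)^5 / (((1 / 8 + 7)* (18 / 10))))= -3781575 / 1444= -2618.82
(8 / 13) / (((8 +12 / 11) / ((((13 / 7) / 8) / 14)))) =0.00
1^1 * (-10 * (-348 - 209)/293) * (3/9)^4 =5570/23733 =0.23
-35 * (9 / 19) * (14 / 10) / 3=-147 / 19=-7.74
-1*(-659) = 659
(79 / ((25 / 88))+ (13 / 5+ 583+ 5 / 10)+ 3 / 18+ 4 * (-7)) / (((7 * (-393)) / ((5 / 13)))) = -62726 / 536445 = -0.12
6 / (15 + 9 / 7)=7 / 19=0.37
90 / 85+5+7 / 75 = 7844 / 1275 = 6.15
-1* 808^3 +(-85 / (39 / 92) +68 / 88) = -452607279473 / 858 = -527514311.74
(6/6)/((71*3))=1/213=0.00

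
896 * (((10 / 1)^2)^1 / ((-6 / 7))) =-313600 / 3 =-104533.33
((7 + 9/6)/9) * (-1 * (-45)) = 85/2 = 42.50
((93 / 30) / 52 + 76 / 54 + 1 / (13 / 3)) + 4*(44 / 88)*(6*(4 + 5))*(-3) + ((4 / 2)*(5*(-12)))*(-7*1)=517.70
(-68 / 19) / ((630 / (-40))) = 272 / 1197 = 0.23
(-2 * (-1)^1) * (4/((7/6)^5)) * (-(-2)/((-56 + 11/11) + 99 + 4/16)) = 165888/991613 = 0.17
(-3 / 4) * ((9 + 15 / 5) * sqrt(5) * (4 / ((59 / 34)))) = -1224 * sqrt(5) / 59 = -46.39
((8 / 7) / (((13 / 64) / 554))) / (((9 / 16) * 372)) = 14.90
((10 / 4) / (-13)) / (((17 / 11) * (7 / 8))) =-220 / 1547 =-0.14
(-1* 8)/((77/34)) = -272/77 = -3.53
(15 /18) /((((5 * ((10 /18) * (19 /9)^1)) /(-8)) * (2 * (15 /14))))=-252 /475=-0.53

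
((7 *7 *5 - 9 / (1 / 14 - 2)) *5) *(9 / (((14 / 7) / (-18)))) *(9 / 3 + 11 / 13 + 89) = -122045805 / 13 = -9388138.85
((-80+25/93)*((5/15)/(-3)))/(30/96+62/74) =4389680/569997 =7.70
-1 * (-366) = 366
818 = 818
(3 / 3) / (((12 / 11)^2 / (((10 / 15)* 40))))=605 / 27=22.41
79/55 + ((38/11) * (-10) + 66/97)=-173007/5335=-32.43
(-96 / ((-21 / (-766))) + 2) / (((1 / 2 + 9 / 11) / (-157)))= 84616092 / 203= 416828.04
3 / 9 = 1 / 3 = 0.33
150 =150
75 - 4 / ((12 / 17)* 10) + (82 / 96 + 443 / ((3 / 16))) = 585109 / 240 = 2437.95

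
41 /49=0.84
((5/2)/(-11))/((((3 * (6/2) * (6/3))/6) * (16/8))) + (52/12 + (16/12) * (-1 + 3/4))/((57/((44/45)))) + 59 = 6662209/112860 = 59.03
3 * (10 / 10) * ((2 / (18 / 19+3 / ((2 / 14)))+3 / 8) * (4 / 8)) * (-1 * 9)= -13995 / 2224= -6.29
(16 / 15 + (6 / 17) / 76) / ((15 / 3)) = 10381 / 48450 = 0.21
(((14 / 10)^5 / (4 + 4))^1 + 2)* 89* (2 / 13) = 457371 / 12500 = 36.59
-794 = -794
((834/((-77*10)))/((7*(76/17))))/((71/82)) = -290649/7271110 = -0.04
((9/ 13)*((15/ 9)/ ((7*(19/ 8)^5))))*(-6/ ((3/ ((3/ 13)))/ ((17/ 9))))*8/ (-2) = 22282240/ 2929225117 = 0.01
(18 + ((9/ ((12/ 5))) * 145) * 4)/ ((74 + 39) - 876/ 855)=19.58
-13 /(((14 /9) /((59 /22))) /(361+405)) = -2643849 /154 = -17167.85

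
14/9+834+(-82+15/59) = 400273/531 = 753.81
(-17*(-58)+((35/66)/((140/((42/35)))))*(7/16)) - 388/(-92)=80168161/80960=990.22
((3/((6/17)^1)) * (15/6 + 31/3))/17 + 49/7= 161/12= 13.42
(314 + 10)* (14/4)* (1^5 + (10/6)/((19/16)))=51786/19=2725.58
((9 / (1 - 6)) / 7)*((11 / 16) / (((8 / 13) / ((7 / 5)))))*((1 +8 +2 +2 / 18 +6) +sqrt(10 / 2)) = -11011 / 1600 - 1287*sqrt(5) / 3200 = -7.78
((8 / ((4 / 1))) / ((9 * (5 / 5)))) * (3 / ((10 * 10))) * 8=4 / 75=0.05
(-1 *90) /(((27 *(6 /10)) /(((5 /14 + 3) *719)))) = -844825 /63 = -13409.92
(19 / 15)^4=2.57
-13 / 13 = -1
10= 10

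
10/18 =5/9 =0.56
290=290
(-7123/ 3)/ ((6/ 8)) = -28492/ 9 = -3165.78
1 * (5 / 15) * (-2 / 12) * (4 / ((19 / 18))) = -4 / 19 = -0.21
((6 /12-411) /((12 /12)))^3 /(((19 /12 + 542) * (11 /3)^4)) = -134473201623 /191006486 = -704.02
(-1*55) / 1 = -55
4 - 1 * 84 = -80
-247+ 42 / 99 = -8137 / 33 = -246.58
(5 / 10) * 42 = 21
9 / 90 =1 / 10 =0.10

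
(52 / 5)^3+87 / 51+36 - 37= 2391836 / 2125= 1125.57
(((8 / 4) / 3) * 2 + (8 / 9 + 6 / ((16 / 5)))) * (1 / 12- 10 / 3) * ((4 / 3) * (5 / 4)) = -19175 / 864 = -22.19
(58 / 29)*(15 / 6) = 5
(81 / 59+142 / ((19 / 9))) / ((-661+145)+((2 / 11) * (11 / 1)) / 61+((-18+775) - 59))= 4693401 / 12447584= 0.38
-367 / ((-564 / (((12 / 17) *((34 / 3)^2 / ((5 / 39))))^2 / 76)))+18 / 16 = 2294957591 / 535800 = 4283.24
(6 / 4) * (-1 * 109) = -327 / 2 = -163.50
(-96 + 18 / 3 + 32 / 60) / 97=-1342 / 1455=-0.92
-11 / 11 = -1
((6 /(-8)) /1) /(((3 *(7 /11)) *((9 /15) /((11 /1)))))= -605 /84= -7.20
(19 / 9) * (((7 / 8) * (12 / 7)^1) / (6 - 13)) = -19 / 42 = -0.45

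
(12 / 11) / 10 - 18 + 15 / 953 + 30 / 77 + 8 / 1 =-9.49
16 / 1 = 16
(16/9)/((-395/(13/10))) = -104/17775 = -0.01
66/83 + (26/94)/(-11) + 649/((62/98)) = 1365637044/1330241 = 1026.61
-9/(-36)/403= 1/1612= 0.00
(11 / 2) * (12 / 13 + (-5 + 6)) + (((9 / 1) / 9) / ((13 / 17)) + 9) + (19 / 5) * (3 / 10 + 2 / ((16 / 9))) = 68379 / 2600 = 26.30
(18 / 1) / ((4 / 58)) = 261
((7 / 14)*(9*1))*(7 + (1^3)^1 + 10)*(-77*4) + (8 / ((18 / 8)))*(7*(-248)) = -280084 / 9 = -31120.44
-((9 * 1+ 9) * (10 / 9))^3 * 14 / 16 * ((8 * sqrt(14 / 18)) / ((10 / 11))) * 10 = -543260.94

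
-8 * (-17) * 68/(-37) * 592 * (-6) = 887808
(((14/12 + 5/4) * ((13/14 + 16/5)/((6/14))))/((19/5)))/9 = 8381/12312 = 0.68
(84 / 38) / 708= 7 / 2242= 0.00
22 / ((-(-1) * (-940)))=-11 / 470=-0.02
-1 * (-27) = 27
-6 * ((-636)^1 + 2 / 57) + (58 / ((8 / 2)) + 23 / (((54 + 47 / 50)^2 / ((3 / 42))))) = 3830.29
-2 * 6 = -12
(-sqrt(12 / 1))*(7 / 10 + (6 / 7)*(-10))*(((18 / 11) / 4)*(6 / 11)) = 14877*sqrt(3) / 4235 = 6.08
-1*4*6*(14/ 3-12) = 176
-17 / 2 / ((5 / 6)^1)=-51 / 5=-10.20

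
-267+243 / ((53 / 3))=-13422 / 53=-253.25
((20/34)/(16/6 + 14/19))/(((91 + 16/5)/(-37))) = -17575/258893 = -0.07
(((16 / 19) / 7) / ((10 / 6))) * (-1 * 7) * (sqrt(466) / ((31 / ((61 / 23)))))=-2928 * sqrt(466) / 67735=-0.93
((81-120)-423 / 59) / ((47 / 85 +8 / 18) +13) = -520965 / 157943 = -3.30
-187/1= -187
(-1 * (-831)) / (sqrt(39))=277 * sqrt(39) / 13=133.07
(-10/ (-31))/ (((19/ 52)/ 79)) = 41080/ 589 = 69.75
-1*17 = -17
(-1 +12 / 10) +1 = 6 / 5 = 1.20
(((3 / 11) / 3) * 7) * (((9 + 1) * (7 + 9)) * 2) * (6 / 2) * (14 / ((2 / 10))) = 470400 / 11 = 42763.64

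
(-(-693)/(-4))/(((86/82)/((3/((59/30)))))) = -1278585/5074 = -251.99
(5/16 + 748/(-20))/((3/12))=-2967/20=-148.35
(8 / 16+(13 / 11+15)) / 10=367 / 220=1.67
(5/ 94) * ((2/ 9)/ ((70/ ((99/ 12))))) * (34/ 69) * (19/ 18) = 3553/ 4903416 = 0.00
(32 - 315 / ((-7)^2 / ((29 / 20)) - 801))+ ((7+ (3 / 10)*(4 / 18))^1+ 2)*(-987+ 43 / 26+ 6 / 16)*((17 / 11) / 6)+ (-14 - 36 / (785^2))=-80527563359543251 / 35290543924350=-2281.85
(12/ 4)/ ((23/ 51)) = 153/ 23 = 6.65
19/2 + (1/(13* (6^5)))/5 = 4801681/505440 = 9.50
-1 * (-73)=73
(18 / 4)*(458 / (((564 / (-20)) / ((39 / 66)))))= -44655 / 1034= -43.19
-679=-679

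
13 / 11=1.18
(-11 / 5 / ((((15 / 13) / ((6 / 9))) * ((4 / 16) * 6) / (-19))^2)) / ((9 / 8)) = -85900672 / 820125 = -104.74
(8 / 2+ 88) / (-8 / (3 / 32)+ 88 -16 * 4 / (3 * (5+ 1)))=-207 / 2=-103.50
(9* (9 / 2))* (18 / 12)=60.75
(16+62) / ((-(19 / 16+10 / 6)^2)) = -179712 / 18769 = -9.57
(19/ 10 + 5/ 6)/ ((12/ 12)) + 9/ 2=217/ 30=7.23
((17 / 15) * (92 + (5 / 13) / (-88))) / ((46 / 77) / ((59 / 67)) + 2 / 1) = 246303701 / 6327360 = 38.93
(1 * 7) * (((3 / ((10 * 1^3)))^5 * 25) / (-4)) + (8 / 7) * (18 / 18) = 116093 / 112000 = 1.04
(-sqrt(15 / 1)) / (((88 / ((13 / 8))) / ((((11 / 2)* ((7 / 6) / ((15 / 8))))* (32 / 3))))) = -2.61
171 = 171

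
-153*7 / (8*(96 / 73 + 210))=-8687 / 13712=-0.63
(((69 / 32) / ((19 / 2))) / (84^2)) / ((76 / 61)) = 1403 / 54340608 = 0.00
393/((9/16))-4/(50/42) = 695.31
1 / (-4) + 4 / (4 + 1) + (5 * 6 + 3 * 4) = 851 / 20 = 42.55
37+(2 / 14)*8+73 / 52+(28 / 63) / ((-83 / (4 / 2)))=10750153 / 271908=39.54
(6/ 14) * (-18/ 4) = -27/ 14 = -1.93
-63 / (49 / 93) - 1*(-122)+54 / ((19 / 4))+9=3032 / 133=22.80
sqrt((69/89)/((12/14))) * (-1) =-sqrt(28658)/178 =-0.95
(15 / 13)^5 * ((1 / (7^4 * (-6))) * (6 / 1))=-0.00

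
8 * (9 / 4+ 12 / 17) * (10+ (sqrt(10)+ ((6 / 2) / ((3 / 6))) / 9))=402 * sqrt(10) / 17+ 4288 / 17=327.01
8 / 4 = 2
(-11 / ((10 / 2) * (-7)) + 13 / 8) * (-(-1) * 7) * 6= 1629 / 20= 81.45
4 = 4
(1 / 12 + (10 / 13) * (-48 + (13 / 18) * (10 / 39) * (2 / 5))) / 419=-51643 / 588276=-0.09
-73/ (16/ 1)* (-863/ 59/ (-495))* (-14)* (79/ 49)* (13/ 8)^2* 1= 841099649/ 104670720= 8.04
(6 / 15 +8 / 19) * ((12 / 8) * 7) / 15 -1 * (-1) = 748 / 475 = 1.57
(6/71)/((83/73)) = 438/5893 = 0.07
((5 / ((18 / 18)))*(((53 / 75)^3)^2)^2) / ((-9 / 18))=-0.16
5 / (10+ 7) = 0.29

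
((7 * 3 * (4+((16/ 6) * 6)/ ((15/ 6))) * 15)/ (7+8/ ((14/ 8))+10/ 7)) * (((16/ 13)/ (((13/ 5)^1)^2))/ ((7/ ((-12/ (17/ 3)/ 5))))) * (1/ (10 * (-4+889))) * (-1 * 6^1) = 20736/ 11017955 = 0.00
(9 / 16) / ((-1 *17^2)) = -9 / 4624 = -0.00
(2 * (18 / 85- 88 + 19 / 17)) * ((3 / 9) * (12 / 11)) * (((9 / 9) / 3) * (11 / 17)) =-58936 / 4335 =-13.60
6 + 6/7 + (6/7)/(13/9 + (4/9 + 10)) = 5190/749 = 6.93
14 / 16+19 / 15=257 / 120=2.14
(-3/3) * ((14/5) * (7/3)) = -98/15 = -6.53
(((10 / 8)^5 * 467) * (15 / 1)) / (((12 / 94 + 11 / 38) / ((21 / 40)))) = 16420595625 / 610304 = 26905.60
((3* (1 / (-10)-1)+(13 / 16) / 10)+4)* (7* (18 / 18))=175 / 32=5.47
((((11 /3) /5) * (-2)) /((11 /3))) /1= -2 /5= -0.40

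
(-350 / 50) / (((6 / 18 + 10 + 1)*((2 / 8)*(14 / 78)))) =-234 / 17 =-13.76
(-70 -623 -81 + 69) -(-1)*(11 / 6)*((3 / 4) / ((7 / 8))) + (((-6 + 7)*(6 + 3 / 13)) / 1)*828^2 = 4271012.26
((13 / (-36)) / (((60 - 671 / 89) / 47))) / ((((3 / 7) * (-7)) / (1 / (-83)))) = -54379 / 41852916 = -0.00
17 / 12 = 1.42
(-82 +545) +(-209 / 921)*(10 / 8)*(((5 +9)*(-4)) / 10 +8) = 141932 / 307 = 462.32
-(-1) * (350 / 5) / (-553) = -10 / 79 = -0.13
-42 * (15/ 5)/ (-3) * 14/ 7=84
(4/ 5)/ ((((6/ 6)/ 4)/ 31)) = 496/ 5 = 99.20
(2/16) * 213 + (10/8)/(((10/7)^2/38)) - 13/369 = 184001/3690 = 49.86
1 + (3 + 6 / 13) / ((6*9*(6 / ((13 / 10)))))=73 / 72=1.01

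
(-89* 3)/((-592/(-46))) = -6141/296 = -20.75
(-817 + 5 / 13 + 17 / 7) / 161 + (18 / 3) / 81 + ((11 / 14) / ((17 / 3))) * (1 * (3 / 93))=-2075732507 / 416938158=-4.98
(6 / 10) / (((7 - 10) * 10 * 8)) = -1 / 400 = -0.00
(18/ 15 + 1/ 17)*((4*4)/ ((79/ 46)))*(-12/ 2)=-472512/ 6715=-70.37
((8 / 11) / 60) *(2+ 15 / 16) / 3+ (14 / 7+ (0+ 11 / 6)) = 15227 / 3960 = 3.85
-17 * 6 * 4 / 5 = -408 / 5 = -81.60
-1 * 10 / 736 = -0.01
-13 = -13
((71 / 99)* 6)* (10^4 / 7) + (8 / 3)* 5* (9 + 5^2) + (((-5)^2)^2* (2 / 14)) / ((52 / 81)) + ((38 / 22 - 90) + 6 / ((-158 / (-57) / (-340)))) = 1871128409 / 316316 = 5915.38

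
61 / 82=0.74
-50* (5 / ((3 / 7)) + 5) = -2500 / 3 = -833.33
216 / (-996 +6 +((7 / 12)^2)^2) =-4478976 / 20526239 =-0.22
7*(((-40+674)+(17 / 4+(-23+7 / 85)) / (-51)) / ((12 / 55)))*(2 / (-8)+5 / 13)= 5928949873 / 2164032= 2739.77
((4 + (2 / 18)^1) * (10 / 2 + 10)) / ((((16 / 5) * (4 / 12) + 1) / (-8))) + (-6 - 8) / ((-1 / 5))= -5230 / 31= -168.71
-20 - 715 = -735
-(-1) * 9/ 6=3/ 2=1.50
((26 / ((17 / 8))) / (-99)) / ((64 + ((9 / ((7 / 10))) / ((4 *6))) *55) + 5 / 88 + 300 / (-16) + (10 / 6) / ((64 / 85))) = -0.00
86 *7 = 602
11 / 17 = 0.65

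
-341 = -341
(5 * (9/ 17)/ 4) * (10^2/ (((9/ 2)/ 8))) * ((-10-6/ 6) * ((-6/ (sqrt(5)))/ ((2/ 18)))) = 31252.34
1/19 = 0.05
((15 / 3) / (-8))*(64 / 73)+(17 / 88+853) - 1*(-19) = 5599449 / 6424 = 871.65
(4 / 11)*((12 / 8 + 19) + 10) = 122 / 11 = 11.09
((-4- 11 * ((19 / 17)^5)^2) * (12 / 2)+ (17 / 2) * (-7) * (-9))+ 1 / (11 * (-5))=68914323789326827 / 221759329049390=310.76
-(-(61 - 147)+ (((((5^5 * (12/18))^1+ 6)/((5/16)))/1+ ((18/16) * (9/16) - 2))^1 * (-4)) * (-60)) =-12834927/8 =-1604365.88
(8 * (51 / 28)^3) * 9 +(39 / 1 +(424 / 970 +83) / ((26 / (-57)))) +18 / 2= 5193043887 / 17300920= 300.16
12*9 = 108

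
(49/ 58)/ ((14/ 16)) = 28/ 29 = 0.97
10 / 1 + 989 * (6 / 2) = 2977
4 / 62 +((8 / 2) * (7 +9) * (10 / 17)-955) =-483411 / 527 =-917.29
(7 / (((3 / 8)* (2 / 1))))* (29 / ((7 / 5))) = 580 / 3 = 193.33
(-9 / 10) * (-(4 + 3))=63 / 10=6.30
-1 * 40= -40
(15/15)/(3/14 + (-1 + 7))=14/87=0.16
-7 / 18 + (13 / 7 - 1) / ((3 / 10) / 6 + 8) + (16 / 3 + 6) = 224179 / 20286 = 11.05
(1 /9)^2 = 1 /81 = 0.01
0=0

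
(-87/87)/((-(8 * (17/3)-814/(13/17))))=-39/39746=-0.00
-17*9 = -153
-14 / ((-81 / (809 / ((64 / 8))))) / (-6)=-5663 / 1944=-2.91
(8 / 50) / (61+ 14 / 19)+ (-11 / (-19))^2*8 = 28414036 / 10586325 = 2.68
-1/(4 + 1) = -0.20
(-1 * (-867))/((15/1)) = 289/5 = 57.80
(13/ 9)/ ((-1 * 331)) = -13/ 2979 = -0.00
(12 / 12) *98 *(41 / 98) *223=9143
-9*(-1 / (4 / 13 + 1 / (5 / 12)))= 585 / 176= 3.32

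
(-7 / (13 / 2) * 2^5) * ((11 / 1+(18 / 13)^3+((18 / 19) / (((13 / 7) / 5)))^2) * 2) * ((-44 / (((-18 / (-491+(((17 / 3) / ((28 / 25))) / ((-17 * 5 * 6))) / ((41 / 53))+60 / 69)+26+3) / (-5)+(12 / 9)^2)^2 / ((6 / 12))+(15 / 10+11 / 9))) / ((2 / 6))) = 415621495836120669300417279513600 / 79757647909148423775162644029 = 5211.06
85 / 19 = 4.47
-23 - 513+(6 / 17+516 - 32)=-878 / 17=-51.65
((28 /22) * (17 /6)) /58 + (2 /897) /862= 15336049 /246655266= 0.06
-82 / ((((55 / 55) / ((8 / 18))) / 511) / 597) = -33353992 / 3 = -11117997.33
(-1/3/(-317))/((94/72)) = 12/14899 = 0.00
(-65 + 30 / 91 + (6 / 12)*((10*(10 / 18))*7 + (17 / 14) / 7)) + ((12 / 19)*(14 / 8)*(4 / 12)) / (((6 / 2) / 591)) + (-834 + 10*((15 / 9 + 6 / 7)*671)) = 7027186507 / 435708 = 16128.20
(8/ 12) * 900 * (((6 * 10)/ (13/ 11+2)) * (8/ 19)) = 633600/ 133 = 4763.91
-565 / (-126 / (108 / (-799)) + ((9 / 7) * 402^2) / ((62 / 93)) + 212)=-23730 / 13137979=-0.00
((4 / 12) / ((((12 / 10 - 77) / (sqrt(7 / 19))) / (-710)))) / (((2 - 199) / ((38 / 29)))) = -0.01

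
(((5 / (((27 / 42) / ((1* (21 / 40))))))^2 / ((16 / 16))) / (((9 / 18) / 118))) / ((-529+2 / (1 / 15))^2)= 141659 / 8964036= 0.02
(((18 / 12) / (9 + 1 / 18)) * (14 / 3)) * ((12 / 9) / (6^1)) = 28 / 163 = 0.17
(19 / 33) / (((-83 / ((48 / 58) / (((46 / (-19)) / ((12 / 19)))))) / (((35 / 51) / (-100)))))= -0.00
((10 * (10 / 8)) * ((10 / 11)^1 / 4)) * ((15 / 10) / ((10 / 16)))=75 / 11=6.82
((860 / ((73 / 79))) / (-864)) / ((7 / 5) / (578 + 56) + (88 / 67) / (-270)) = 405.51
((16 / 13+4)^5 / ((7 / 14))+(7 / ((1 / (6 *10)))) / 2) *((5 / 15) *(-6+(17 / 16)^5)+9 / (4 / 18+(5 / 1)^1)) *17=23891.98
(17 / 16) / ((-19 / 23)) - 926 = -281895 / 304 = -927.29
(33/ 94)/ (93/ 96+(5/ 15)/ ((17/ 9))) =8976/ 29281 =0.31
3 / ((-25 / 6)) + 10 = 232 / 25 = 9.28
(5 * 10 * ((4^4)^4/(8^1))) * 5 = 134217728000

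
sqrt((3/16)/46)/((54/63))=7 *sqrt(138)/1104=0.07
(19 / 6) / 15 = 19 / 90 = 0.21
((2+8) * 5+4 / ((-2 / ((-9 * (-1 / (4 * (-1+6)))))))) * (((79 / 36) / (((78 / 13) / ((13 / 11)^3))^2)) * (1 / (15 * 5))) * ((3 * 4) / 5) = 187227094301 / 717482205000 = 0.26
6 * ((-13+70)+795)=5112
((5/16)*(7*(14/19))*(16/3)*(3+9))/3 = 1960/57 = 34.39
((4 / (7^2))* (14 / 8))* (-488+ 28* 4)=-376 / 7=-53.71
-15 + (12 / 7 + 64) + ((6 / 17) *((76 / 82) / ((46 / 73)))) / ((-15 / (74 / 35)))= 142069849 / 2805425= 50.64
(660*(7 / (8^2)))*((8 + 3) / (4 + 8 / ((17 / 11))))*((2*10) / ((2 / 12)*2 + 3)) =215985 / 416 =519.19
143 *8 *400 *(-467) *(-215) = 45945328000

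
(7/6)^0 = 1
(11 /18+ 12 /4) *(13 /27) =845 /486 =1.74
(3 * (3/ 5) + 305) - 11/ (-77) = 10743/ 35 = 306.94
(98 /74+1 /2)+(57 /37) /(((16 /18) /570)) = 989.70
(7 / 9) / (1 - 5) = -7 / 36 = -0.19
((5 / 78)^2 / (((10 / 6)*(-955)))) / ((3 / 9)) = -1 / 129116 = -0.00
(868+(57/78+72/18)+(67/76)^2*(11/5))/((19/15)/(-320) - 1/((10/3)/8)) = -19697998020/54152527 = -363.75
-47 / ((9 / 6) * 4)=-7.83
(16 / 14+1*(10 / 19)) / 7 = 222 / 931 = 0.24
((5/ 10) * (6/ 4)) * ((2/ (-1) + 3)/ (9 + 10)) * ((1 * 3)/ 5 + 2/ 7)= 93/ 2660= 0.03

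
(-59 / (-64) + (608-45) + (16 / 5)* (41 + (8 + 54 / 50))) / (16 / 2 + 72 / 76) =110075037 / 1360000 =80.94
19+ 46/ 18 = 194/ 9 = 21.56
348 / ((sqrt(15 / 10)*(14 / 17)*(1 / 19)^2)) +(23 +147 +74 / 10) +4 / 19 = 16873 / 95 +355946*sqrt(6) / 7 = 124732.76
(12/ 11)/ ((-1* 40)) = -3/ 110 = -0.03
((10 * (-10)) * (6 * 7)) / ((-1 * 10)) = 420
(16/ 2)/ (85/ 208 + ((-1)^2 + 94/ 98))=81536/ 24133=3.38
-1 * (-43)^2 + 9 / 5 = -9236 / 5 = -1847.20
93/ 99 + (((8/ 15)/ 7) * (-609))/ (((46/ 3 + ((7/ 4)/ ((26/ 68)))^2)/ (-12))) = 17974651/ 1103685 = 16.29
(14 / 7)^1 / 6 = 1 / 3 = 0.33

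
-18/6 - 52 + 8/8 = -54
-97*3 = -291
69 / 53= 1.30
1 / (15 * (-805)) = -1 / 12075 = -0.00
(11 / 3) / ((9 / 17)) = 187 / 27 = 6.93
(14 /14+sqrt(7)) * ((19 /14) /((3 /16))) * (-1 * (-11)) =1672 /21+1672 * sqrt(7) /21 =290.27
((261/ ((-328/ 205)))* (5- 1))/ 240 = -87/ 32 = -2.72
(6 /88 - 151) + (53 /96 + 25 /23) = -3626023 /24288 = -149.29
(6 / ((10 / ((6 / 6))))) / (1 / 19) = 57 / 5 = 11.40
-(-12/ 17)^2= -144/ 289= -0.50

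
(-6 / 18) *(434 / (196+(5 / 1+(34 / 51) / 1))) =-434 / 605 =-0.72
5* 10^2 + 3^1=503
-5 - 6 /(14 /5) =-50 /7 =-7.14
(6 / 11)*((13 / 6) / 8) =13 / 88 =0.15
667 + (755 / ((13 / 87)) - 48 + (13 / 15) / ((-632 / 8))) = 87372251 / 15405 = 5671.68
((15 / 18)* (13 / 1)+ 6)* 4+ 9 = 229 / 3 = 76.33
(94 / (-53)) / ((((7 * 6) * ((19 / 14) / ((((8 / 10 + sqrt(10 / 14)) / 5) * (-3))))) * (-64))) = -47 * sqrt(35) / 1127840 - 47 / 201400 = -0.00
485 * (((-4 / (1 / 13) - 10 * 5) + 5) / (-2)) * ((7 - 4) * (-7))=-987945 / 2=-493972.50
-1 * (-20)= 20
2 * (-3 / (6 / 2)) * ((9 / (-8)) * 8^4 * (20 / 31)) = 184320 / 31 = 5945.81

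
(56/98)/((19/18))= 0.54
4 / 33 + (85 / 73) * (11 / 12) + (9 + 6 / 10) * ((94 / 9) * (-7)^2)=78922939 / 16060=4914.26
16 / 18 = 8 / 9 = 0.89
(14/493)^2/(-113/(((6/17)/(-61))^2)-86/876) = -515088/2156019416014811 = -0.00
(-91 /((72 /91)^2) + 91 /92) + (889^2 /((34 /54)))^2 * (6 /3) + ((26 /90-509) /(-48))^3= 1649087454668962815633737 /523331604000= 3151132937633.48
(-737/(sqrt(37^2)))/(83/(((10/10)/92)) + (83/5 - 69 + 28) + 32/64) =-7370/2816477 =-0.00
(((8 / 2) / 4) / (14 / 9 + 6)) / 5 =9 / 340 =0.03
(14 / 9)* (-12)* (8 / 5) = -448 / 15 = -29.87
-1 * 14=-14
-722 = -722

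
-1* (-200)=200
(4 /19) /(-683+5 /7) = -7 /22686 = -0.00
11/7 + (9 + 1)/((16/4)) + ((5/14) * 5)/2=139/28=4.96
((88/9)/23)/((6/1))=44/621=0.07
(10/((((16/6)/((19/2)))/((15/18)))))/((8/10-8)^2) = 11875/20736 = 0.57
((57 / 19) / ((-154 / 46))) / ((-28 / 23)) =1587 / 2156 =0.74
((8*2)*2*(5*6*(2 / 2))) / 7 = 960 / 7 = 137.14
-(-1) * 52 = 52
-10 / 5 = -2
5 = 5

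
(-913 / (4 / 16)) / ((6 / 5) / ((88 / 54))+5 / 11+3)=-401720 / 461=-871.41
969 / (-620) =-969 / 620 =-1.56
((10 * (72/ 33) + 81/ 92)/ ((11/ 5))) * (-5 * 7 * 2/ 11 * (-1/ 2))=4019925/ 122452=32.83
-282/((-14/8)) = 1128/7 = 161.14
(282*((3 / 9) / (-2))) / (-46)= 47 / 46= 1.02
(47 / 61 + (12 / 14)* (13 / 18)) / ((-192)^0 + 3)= 445 / 1281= 0.35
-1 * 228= -228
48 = 48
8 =8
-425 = -425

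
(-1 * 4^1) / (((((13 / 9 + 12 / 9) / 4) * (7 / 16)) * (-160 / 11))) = 792 / 875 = 0.91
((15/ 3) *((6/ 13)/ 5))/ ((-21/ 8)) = -16/ 91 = -0.18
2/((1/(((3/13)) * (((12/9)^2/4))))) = 8/39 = 0.21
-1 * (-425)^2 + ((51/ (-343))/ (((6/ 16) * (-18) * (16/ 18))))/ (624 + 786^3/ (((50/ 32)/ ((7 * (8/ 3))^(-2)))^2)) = -1226327249871250/ 6789355017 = -180625.00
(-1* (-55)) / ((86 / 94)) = 2585 / 43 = 60.12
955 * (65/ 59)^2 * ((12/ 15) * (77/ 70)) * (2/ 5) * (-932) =-1323697232/ 3481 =-380263.50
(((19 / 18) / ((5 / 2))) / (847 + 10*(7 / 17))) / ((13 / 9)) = 323 / 940485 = 0.00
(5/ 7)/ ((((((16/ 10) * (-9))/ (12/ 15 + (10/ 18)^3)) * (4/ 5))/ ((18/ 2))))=-0.54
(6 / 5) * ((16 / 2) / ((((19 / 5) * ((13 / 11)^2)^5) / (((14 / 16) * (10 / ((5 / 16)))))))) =34859898663744 / 2619311345131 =13.31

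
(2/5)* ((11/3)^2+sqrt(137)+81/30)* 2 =4* sqrt(137)/5+2906/225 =22.28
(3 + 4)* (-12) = -84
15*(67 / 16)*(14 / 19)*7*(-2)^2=49245 / 38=1295.92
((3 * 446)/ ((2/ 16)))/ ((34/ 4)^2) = 42816/ 289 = 148.15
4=4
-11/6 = -1.83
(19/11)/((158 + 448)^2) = 19/4039596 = 0.00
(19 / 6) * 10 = 95 / 3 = 31.67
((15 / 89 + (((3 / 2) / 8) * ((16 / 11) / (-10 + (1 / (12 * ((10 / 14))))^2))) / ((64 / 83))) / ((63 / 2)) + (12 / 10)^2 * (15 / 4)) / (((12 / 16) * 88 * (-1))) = -39943532611 / 487816961940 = -0.08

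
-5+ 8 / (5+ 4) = -37 / 9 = -4.11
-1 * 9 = -9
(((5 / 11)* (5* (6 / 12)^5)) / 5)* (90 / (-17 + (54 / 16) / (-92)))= -10350 / 137929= -0.08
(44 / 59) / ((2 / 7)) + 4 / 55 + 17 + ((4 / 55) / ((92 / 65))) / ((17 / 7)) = 25000406 / 1268795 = 19.70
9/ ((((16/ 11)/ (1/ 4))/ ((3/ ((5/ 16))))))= 14.85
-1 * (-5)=5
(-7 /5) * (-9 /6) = 21 /10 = 2.10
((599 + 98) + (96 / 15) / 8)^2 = 12173121 / 25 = 486924.84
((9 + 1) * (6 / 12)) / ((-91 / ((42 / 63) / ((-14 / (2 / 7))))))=10 / 13377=0.00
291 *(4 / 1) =1164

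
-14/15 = -0.93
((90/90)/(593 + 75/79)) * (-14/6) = -553/140766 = -0.00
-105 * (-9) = 945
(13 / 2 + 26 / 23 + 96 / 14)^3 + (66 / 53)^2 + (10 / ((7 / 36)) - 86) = 282075123763921 / 93781970632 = 3007.78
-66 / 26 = -33 / 13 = -2.54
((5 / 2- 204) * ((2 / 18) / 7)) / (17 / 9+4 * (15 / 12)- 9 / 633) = -0.47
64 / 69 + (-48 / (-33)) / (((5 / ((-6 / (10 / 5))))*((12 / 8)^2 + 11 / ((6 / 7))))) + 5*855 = 2937073501 / 686895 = 4275.87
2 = 2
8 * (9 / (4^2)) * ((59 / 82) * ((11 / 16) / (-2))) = -5841 / 5248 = -1.11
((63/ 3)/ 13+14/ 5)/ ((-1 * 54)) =-287/ 3510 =-0.08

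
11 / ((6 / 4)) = 22 / 3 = 7.33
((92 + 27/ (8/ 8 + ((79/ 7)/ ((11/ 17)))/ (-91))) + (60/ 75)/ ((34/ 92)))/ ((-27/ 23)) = -156951287/ 1444320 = -108.67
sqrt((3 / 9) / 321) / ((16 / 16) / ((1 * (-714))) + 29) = 238 * sqrt(107) / 2215435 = 0.00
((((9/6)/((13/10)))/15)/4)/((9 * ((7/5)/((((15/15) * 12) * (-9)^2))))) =135/91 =1.48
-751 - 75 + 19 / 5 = -4111 / 5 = -822.20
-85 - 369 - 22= -476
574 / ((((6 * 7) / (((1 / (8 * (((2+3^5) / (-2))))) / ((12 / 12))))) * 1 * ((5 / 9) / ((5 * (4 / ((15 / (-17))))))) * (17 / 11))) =451 / 1225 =0.37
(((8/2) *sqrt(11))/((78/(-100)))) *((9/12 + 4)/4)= -475 *sqrt(11)/78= -20.20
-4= -4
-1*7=-7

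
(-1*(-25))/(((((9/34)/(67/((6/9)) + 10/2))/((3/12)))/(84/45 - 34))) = -4322335/54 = -80043.24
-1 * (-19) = 19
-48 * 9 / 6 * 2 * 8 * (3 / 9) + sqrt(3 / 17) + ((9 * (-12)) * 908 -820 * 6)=-103368 + sqrt(51) / 17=-103367.58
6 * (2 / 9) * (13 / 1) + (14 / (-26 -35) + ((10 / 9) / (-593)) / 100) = 55682639 / 3255570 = 17.10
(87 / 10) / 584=87 / 5840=0.01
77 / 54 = 1.43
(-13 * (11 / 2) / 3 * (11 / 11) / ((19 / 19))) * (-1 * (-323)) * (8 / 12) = -46189 / 9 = -5132.11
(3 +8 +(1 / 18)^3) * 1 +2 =75817 / 5832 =13.00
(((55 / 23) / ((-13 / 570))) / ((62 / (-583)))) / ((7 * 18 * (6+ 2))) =3046175 / 3114384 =0.98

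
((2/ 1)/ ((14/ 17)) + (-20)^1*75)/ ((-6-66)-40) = 10483/ 784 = 13.37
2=2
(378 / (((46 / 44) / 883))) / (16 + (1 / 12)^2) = 19945.22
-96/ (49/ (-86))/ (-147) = -2752/ 2401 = -1.15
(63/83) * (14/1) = 882/83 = 10.63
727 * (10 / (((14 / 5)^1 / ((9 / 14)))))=1669.13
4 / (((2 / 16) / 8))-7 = 249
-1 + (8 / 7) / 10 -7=-276 / 35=-7.89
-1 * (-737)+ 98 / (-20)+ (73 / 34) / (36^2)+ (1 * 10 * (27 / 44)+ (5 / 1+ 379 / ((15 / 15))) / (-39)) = 22948539331 / 31505760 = 728.39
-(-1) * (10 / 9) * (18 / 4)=5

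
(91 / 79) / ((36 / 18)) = 0.58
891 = 891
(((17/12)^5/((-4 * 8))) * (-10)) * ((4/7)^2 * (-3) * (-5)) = 35496425/4064256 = 8.73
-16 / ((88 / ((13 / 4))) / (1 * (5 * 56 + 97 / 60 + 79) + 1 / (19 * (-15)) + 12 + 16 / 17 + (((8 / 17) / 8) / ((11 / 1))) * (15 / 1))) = -345156123 / 1563320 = -220.78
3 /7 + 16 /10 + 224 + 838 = 37241 /35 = 1064.03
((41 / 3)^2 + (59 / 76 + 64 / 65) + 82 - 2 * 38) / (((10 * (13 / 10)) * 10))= 8649191 / 5779800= 1.50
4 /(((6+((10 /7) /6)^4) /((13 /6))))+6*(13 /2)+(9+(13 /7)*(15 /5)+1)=457787716 /8172577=56.02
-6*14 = -84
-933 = -933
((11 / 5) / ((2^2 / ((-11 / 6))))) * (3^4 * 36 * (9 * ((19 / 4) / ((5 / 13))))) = -65362869 / 200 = -326814.34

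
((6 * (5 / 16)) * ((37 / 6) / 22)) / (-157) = -185 / 55264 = -0.00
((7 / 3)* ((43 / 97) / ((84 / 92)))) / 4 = 989 / 3492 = 0.28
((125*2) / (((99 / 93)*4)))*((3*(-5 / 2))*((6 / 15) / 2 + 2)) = -3875 / 4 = -968.75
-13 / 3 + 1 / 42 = -181 / 42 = -4.31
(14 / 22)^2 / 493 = 49 / 59653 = 0.00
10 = 10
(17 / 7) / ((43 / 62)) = 1054 / 301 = 3.50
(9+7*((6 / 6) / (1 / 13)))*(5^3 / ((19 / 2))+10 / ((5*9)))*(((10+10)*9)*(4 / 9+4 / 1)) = 183040000 / 171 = 1070409.36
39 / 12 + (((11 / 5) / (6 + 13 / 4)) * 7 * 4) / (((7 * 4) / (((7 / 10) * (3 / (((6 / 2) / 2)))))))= 3.58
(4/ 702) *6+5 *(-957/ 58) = -19297/ 234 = -82.47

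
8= 8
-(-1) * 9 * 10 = 90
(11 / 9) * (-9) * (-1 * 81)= 891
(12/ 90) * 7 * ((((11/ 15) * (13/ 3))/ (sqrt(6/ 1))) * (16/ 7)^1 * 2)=4576 * sqrt(6)/ 2025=5.54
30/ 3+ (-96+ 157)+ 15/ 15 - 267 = -195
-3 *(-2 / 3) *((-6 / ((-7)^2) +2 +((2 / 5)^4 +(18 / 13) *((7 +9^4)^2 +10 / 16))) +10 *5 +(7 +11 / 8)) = 190241526582161 / 1592500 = 119460927.21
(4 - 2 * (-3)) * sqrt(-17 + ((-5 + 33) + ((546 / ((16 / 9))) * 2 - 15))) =5 * sqrt(2441) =247.03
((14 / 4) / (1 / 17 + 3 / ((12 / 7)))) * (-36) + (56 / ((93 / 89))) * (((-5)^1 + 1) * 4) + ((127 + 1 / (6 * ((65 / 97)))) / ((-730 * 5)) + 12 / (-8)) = -928.66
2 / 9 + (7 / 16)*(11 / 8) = 949 / 1152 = 0.82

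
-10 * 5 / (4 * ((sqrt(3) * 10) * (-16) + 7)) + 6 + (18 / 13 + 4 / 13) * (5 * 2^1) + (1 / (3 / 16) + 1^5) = 2000 * sqrt(3) / 76751 + 175152607 / 5986578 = 29.30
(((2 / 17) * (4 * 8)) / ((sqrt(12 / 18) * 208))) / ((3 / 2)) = 4 * sqrt(6) / 663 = 0.01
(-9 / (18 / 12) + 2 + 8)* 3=12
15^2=225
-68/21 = -3.24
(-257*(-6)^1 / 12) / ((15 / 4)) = 514 / 15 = 34.27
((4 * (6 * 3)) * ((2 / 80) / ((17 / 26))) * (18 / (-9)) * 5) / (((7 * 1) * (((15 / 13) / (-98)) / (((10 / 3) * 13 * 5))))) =1230320 / 17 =72371.76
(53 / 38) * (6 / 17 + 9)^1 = 13.04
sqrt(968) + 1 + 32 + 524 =22 * sqrt(2) + 557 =588.11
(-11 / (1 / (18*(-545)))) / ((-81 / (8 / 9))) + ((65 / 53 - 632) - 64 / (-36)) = -7784039 / 4293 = -1813.19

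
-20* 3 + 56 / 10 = -272 / 5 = -54.40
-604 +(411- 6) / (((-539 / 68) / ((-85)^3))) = 16912676944 / 539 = 31377879.30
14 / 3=4.67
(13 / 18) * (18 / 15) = 13 / 15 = 0.87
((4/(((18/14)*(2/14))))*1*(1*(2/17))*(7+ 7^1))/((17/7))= 38416/2601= 14.77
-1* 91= -91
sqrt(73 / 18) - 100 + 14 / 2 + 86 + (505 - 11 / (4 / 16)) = sqrt(146) / 6 + 454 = 456.01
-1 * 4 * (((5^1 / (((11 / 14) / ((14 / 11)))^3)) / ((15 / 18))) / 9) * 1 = -60236288 / 5314683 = -11.33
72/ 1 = 72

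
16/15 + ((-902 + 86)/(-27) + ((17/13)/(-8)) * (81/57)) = 2761553/88920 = 31.06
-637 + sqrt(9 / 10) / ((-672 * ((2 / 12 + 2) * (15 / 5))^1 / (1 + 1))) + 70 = -567-sqrt(10) / 7280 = -567.00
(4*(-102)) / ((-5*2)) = 204 / 5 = 40.80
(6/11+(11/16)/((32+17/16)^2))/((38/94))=79006154/58486769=1.35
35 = 35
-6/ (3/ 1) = -2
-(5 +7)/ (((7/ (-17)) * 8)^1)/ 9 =0.40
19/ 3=6.33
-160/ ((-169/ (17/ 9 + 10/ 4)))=4.16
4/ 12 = 0.33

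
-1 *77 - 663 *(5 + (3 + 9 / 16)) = -92063 / 16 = -5753.94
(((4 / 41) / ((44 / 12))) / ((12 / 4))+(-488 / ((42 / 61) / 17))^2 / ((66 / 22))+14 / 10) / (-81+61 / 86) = -12416013483753826 / 20600135325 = -602715.14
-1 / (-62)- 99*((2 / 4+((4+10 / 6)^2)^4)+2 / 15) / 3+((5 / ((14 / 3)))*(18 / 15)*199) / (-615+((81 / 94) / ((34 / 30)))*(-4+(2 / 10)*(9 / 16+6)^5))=-11465749838243549701570112 / 326788626458035035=-35086134.92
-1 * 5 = -5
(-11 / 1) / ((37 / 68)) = -748 / 37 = -20.22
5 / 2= 2.50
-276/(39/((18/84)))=-138/91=-1.52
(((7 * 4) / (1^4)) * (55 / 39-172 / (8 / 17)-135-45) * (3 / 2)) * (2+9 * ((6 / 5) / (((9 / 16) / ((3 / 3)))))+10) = -3564876 / 5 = -712975.20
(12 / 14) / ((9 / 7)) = 0.67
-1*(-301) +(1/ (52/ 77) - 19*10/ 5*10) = -4031/ 52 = -77.52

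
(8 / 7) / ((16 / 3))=3 / 14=0.21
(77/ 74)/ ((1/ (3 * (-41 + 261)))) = 25410/ 37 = 686.76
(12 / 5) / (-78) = -2 / 65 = -0.03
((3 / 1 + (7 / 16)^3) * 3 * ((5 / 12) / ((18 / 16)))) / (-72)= -0.05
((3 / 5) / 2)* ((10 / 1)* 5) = 15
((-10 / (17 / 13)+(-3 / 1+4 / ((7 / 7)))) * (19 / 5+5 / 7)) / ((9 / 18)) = -35708 / 595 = -60.01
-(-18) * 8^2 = 1152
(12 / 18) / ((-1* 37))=-2 / 111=-0.02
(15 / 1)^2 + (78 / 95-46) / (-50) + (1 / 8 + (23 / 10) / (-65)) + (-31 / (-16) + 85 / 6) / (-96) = 32128637369 / 142272000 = 225.83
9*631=5679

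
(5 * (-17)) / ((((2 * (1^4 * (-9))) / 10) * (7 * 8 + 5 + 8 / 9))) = 425 / 557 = 0.76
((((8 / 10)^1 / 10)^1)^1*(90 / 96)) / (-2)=-3 / 80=-0.04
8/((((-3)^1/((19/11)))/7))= -1064/33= -32.24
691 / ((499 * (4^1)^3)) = 691 / 31936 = 0.02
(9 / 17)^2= 81 / 289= 0.28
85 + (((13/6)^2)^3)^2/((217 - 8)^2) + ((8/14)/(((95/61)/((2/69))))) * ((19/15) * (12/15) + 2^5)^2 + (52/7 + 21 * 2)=999597600619270455763/6834164600102400000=146.26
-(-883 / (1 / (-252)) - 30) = -222486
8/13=0.62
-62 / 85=-0.73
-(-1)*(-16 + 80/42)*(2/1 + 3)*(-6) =2960/7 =422.86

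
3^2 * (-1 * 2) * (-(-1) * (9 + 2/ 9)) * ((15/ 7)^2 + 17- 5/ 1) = -134958/ 49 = -2754.24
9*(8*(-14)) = -1008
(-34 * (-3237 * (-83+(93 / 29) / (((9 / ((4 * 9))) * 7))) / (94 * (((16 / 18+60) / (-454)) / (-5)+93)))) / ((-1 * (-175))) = -1852414317819 / 317328078515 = -5.84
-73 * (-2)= 146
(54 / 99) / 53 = 6 / 583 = 0.01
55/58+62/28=642/203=3.16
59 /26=2.27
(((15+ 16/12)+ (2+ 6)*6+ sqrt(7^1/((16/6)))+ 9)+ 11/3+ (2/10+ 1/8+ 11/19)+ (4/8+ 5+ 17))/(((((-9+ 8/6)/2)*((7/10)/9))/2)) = -294327/437-270*sqrt(42)/161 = -684.39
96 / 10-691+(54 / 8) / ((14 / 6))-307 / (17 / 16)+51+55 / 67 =-146005949 / 159460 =-915.63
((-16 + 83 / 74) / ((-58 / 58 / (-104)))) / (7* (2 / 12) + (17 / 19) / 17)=-6526728 / 5143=-1269.05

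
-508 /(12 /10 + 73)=-2540 /371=-6.85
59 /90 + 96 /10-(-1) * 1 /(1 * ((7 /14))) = 1103 /90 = 12.26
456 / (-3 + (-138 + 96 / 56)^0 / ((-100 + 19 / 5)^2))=-52750308 / 347029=-152.01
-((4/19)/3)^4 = -256/10556001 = -0.00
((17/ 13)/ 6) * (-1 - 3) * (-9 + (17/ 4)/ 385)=235331/ 30030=7.84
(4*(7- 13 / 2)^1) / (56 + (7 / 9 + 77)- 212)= -9 / 352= -0.03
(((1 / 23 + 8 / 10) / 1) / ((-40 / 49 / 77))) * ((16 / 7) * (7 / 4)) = -365981 / 1150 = -318.24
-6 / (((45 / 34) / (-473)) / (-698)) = -22450472 / 15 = -1496698.13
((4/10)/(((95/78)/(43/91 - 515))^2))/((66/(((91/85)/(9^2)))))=113999583568/7974264375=14.30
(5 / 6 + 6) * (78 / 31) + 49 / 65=36164 / 2015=17.95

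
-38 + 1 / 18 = -683 / 18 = -37.94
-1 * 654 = -654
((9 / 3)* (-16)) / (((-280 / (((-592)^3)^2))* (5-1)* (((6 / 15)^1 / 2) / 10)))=645686192410460160 / 7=92240884630065737.14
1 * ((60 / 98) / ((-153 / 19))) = -190 / 2499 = -0.08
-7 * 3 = -21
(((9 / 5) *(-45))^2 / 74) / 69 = 2187 / 1702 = 1.28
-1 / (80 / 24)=-3 / 10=-0.30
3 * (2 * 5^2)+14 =164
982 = 982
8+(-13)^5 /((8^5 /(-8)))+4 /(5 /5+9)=2028497 /20480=99.05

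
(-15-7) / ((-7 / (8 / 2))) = 88 / 7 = 12.57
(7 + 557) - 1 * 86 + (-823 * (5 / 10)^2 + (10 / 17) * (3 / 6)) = 18533 / 68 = 272.54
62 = 62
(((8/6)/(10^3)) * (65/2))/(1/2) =13/150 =0.09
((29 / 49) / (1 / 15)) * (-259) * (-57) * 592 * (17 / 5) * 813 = 1501263777456 / 7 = 214466253922.29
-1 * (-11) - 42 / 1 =-31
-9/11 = -0.82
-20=-20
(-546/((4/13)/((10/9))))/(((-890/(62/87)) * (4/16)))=146692/23229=6.32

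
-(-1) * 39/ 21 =13/ 7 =1.86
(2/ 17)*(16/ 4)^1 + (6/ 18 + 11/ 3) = 76/ 17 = 4.47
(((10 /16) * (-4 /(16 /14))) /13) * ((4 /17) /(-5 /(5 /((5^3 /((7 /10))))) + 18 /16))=490 /2196077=0.00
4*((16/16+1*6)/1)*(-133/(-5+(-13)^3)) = 1862/1101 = 1.69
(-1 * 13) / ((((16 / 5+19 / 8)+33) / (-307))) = 103.46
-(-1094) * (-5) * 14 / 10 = -7658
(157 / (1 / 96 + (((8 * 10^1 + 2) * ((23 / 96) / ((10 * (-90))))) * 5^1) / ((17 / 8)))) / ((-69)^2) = -1281120 / 1590703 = -0.81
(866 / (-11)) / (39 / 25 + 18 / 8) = -86600 / 4191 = -20.66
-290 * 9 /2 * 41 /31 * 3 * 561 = -90048915 /31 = -2904803.71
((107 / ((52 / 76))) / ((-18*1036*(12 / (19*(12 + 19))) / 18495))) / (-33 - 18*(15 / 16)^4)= 839930209280 / 5174974623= 162.31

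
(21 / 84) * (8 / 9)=2 / 9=0.22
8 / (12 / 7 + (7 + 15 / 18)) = 336 / 401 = 0.84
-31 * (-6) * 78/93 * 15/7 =2340/7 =334.29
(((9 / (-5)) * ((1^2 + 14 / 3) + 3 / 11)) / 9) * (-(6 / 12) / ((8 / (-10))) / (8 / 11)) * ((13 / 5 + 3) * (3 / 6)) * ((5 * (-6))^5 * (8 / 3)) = 185220000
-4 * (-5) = 20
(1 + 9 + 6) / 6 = 8 / 3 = 2.67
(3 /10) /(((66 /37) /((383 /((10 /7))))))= 99197 /2200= 45.09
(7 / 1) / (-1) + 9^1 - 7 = -5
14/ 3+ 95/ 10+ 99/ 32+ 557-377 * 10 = -306791/ 96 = -3195.74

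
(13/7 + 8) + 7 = 118/7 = 16.86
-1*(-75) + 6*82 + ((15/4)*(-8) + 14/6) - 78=1384/3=461.33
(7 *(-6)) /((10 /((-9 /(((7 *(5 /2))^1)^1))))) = 54 /25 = 2.16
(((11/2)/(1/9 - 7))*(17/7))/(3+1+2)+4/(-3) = -8627/5208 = -1.66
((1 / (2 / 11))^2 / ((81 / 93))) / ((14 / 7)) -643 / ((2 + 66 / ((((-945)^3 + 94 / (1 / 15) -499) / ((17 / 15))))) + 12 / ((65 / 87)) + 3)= -63173000570413 / 4798978569432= -13.16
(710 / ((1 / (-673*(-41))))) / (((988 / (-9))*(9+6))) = -5877309 / 494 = -11897.39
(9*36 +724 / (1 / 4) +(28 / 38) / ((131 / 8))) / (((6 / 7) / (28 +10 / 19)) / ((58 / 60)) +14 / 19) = 110228062749 / 26287508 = 4193.17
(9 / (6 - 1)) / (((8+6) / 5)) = 9 / 14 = 0.64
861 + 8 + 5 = 874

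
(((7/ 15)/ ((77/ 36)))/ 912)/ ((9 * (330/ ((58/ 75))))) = 0.00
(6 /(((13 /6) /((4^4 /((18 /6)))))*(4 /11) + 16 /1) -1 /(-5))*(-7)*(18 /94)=-4081203 /5297135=-0.77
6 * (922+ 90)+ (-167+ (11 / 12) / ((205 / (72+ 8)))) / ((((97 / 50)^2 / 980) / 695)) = -34894239581896 / 1157307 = -30151238.68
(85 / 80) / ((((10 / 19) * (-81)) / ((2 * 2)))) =-323 / 3240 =-0.10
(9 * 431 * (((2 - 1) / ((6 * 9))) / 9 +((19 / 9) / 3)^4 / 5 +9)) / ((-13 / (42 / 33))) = -145121522539 / 42220035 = -3437.27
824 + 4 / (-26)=10710 / 13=823.85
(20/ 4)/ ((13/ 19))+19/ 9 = 1102/ 117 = 9.42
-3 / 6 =-1 / 2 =-0.50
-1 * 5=-5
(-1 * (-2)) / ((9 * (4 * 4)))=1 / 72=0.01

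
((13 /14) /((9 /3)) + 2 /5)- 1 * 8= -1531 /210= -7.29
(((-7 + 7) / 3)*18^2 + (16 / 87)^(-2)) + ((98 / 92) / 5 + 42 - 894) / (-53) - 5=63408063 / 1560320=40.64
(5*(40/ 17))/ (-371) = -200/ 6307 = -0.03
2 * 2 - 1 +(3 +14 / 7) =8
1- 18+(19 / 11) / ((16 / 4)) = -729 / 44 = -16.57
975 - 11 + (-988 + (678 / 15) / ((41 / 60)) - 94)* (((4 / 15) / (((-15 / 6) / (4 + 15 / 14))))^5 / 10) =6465560126104708 / 6674431640625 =968.71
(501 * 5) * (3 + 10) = 32565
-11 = -11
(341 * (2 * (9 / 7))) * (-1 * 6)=-36828 / 7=-5261.14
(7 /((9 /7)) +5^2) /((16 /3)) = 137 /24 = 5.71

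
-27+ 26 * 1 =-1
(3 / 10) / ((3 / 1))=1 / 10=0.10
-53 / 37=-1.43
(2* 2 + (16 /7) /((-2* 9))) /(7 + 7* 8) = 0.06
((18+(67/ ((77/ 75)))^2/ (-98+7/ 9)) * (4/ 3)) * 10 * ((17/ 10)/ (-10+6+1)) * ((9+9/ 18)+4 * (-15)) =-408642566/ 41503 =-9846.10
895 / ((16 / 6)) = 2685 / 8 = 335.62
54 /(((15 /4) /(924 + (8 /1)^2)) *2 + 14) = 106704 /27679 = 3.86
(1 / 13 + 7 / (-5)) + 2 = 44 / 65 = 0.68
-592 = -592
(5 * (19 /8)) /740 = 19 /1184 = 0.02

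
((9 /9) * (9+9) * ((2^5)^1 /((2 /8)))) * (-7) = -16128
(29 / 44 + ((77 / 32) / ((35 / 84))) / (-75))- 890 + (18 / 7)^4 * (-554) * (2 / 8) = -183421352397 / 26411000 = -6944.88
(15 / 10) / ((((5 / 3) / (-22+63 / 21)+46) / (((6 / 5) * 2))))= 1026 / 13085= 0.08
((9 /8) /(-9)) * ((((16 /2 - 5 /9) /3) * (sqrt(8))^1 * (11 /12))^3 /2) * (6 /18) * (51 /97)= -6805364401 * sqrt(2) /3299185728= -2.92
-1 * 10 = -10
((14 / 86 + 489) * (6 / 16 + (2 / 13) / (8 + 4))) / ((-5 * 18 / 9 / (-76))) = 1859891 / 1290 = 1441.78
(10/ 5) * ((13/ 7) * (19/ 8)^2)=4693/ 224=20.95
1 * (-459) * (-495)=227205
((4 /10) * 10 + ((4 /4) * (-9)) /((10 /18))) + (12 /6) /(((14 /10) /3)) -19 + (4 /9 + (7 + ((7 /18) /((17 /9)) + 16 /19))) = -3748663 /203490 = -18.42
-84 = -84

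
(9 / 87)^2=9 / 841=0.01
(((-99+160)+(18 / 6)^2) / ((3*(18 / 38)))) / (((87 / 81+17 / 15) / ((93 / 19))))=16275 / 149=109.23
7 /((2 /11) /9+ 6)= 693 /596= 1.16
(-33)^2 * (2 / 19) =2178 / 19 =114.63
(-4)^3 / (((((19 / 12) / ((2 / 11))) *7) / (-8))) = 12288 / 1463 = 8.40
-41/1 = -41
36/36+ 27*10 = 271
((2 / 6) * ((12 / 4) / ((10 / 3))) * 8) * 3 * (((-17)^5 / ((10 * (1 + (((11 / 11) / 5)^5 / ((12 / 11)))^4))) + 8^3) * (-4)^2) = -161147386406249995682193408 / 9887695312500073205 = -16297770.24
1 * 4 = 4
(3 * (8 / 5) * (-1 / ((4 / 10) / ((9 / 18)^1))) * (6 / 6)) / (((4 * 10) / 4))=-3 / 5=-0.60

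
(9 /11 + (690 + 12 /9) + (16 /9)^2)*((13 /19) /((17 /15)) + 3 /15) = 558.83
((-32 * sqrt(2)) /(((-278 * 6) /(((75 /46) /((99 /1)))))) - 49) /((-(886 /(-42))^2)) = 21609 /196249 - 4900 * sqrt(2) /6901488583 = 0.11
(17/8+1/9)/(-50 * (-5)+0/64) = 161/18000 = 0.01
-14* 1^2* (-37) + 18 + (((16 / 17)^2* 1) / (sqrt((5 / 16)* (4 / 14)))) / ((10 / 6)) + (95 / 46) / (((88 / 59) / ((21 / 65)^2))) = 1536* sqrt(70) / 7225 + 1833914521 / 3420560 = 537.92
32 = 32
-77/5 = -15.40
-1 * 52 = -52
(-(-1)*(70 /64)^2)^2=1500625 /1048576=1.43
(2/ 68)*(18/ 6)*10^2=150/ 17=8.82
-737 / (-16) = 737 / 16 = 46.06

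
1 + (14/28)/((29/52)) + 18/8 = 481/116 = 4.15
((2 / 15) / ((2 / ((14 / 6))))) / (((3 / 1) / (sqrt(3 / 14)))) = sqrt(42) / 270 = 0.02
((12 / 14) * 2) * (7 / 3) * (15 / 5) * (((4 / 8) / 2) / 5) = 3 / 5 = 0.60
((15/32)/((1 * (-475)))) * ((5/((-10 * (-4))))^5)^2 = -3/3264175144960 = -0.00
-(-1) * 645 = 645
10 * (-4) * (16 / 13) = -640 / 13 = -49.23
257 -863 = -606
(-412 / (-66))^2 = 42436 / 1089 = 38.97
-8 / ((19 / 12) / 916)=-87936 / 19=-4628.21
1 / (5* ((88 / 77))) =7 / 40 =0.18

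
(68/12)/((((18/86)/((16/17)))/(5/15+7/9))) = 6880/243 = 28.31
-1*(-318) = 318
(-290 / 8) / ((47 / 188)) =-145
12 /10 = 6 /5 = 1.20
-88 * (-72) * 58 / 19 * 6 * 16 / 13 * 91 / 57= 82317312 / 361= 228025.80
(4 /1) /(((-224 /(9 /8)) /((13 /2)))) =-117 /896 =-0.13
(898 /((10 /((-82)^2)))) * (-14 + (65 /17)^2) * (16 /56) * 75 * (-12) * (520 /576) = -175634746300 /2023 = -86818955.17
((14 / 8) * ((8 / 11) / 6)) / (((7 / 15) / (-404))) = -2020 / 11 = -183.64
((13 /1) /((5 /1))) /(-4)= -13 /20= -0.65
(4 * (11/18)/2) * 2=22/9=2.44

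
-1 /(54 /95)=-95 /54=-1.76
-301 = -301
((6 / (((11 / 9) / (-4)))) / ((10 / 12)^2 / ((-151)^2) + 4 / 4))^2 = 31435494249931776 / 81531346539841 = 385.56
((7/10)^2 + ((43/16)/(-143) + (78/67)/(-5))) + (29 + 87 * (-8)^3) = -170598372469/3832400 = -44514.76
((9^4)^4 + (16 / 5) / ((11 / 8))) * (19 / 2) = 1936406097350176277 / 110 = 17603691794092511.61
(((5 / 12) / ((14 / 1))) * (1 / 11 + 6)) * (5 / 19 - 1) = -335 / 2508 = -0.13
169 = 169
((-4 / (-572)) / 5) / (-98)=-1 / 70070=-0.00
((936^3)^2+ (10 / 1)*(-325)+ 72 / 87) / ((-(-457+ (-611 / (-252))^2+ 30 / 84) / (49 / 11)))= 60680653869847621931260128 / 9131479313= 6645216157195889.60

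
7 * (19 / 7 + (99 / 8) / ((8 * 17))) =21365 / 1088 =19.64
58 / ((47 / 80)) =4640 / 47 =98.72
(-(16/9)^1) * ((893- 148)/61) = -11920/549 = -21.71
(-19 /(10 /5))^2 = 361 /4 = 90.25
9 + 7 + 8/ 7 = 120/ 7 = 17.14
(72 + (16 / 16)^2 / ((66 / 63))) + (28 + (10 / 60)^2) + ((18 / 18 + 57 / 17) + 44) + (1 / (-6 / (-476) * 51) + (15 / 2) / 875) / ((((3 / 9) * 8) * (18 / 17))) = 4238027933 / 28274400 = 149.89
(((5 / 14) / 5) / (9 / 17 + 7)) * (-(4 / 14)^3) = -17 / 76832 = -0.00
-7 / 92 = -0.08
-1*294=-294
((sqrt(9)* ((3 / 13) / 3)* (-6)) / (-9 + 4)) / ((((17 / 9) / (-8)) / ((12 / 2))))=-7776 / 1105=-7.04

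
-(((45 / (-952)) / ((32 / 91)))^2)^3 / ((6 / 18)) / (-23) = 120242071957921875 / 156264798458917601411072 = 0.00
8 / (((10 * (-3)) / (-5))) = 4 / 3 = 1.33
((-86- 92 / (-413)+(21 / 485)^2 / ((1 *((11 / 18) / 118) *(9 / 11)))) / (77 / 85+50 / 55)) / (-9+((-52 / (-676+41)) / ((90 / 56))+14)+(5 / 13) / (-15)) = -57587845952823615 / 6155141494063961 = -9.36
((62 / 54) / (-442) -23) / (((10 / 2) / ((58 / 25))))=-7960877 / 745875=-10.67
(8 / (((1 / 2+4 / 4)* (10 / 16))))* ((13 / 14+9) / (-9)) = -8896 / 945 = -9.41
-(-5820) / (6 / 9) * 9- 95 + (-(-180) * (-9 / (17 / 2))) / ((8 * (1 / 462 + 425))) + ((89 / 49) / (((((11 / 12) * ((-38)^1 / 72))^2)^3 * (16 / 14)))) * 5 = 79094.67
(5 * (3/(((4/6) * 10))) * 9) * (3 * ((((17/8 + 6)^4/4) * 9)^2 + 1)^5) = 2783336124560182207006248096145159716562495007908734048615214078735409126703073249443/5575186299632655785383929568162090376495104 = 499236433541884299470570100000000000000000.00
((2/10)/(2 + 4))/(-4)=-1/120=-0.01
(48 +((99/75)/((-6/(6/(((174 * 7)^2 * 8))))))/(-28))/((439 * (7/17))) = 2259703756987/8509889270400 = 0.27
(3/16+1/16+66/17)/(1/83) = 23323/68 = 342.99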